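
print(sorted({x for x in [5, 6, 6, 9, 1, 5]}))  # [1, 5, 6, 9]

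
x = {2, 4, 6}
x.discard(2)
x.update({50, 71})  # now {4, 6, 50, 71}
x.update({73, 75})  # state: {4, 6, 50, 71, 73, 75}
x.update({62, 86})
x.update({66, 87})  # {4, 6, 50, 62, 66, 71, 73, 75, 86, 87}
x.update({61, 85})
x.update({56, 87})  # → {4, 6, 50, 56, 61, 62, 66, 71, 73, 75, 85, 86, 87}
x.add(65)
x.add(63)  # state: {4, 6, 50, 56, 61, 62, 63, 65, 66, 71, 73, 75, 85, 86, 87}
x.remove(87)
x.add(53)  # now {4, 6, 50, 53, 56, 61, 62, 63, 65, 66, 71, 73, 75, 85, 86}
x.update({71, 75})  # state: {4, 6, 50, 53, 56, 61, 62, 63, 65, 66, 71, 73, 75, 85, 86}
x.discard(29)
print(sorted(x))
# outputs [4, 6, 50, 53, 56, 61, 62, 63, 65, 66, 71, 73, 75, 85, 86]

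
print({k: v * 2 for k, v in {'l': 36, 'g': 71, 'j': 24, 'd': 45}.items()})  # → {'l': 72, 'g': 142, 'j': 48, 'd': 90}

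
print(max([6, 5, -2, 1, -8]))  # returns 6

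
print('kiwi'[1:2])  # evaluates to i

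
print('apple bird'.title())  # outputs Apple Bird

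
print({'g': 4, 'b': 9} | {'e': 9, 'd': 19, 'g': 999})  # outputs {'g': 999, 'b': 9, 'e': 9, 'd': 19}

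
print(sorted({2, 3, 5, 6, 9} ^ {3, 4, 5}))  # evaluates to [2, 4, 6, 9]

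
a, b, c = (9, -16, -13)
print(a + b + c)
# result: -20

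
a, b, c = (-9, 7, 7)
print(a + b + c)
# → 5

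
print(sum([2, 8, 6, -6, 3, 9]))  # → 22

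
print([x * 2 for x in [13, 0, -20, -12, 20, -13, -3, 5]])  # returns [26, 0, -40, -24, 40, -26, -6, 10]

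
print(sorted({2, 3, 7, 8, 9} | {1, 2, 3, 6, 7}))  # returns [1, 2, 3, 6, 7, 8, 9]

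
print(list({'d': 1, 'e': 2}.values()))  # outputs [1, 2]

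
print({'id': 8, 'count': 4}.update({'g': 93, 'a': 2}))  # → None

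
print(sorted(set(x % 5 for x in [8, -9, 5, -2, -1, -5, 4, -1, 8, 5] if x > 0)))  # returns [0, 3, 4]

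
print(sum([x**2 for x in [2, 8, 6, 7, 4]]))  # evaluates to 169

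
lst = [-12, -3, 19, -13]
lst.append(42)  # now [-12, -3, 19, -13, 42]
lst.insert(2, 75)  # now [-12, -3, 75, 19, -13, 42]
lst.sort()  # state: [-13, -12, -3, 19, 42, 75]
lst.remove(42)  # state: [-13, -12, -3, 19, 75]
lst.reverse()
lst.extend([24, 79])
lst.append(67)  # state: [75, 19, -3, -12, -13, 24, 79, 67]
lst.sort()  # [-13, -12, -3, 19, 24, 67, 75, 79]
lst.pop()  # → 79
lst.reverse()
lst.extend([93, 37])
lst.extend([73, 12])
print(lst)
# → [75, 67, 24, 19, -3, -12, -13, 93, 37, 73, 12]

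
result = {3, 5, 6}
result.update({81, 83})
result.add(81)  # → {3, 5, 6, 81, 83}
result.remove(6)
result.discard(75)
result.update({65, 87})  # {3, 5, 65, 81, 83, 87}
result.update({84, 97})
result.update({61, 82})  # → {3, 5, 61, 65, 81, 82, 83, 84, 87, 97}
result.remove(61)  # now {3, 5, 65, 81, 82, 83, 84, 87, 97}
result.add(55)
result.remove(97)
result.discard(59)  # {3, 5, 55, 65, 81, 82, 83, 84, 87}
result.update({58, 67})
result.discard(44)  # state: {3, 5, 55, 58, 65, 67, 81, 82, 83, 84, 87}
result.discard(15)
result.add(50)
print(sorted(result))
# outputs [3, 5, 50, 55, 58, 65, 67, 81, 82, 83, 84, 87]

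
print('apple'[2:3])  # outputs p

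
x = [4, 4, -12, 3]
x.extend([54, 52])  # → [4, 4, -12, 3, 54, 52]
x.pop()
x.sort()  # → [-12, 3, 4, 4, 54]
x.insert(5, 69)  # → [-12, 3, 4, 4, 54, 69]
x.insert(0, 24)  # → [24, -12, 3, 4, 4, 54, 69]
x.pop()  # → 69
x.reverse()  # [54, 4, 4, 3, -12, 24]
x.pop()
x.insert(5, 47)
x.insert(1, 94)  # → [54, 94, 4, 4, 3, -12, 47]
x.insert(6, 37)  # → [54, 94, 4, 4, 3, -12, 37, 47]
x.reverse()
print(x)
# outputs [47, 37, -12, 3, 4, 4, 94, 54]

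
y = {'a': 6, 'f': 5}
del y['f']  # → {'a': 6}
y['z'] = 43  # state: {'a': 6, 'z': 43}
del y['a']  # {'z': 43}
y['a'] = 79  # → {'z': 43, 'a': 79}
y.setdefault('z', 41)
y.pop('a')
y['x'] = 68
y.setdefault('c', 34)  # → 34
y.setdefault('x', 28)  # 68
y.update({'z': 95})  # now {'z': 95, 'x': 68, 'c': 34}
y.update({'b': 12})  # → {'z': 95, 'x': 68, 'c': 34, 'b': 12}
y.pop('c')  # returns 34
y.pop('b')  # 12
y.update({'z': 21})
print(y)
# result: {'z': 21, 'x': 68}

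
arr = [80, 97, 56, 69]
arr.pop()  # 69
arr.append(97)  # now [80, 97, 56, 97]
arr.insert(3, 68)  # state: [80, 97, 56, 68, 97]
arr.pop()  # 97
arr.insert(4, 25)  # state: [80, 97, 56, 68, 25]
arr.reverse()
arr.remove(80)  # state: [25, 68, 56, 97]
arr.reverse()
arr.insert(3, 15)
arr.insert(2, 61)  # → [97, 56, 61, 68, 15, 25]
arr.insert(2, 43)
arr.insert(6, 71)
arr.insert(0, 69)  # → [69, 97, 56, 43, 61, 68, 15, 71, 25]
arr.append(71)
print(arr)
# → [69, 97, 56, 43, 61, 68, 15, 71, 25, 71]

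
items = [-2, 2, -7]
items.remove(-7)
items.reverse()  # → [2, -2]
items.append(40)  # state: [2, -2, 40]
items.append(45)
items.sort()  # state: [-2, 2, 40, 45]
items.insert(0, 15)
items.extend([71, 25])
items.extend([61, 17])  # [15, -2, 2, 40, 45, 71, 25, 61, 17]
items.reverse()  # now [17, 61, 25, 71, 45, 40, 2, -2, 15]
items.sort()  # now [-2, 2, 15, 17, 25, 40, 45, 61, 71]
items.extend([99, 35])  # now [-2, 2, 15, 17, 25, 40, 45, 61, 71, 99, 35]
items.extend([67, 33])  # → [-2, 2, 15, 17, 25, 40, 45, 61, 71, 99, 35, 67, 33]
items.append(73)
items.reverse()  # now [73, 33, 67, 35, 99, 71, 61, 45, 40, 25, 17, 15, 2, -2]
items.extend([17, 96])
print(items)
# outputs [73, 33, 67, 35, 99, 71, 61, 45, 40, 25, 17, 15, 2, -2, 17, 96]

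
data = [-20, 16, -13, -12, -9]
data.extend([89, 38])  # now [-20, 16, -13, -12, -9, 89, 38]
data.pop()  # 38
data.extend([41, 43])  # [-20, 16, -13, -12, -9, 89, 41, 43]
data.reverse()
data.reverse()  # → [-20, 16, -13, -12, -9, 89, 41, 43]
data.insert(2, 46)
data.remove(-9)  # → [-20, 16, 46, -13, -12, 89, 41, 43]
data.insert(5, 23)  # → [-20, 16, 46, -13, -12, 23, 89, 41, 43]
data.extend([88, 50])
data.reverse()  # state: [50, 88, 43, 41, 89, 23, -12, -13, 46, 16, -20]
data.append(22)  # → [50, 88, 43, 41, 89, 23, -12, -13, 46, 16, -20, 22]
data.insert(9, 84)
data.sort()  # [-20, -13, -12, 16, 22, 23, 41, 43, 46, 50, 84, 88, 89]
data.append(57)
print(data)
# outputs [-20, -13, -12, 16, 22, 23, 41, 43, 46, 50, 84, 88, 89, 57]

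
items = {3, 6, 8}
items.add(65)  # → {3, 6, 8, 65}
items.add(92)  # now {3, 6, 8, 65, 92}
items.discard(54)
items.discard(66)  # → {3, 6, 8, 65, 92}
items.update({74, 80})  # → {3, 6, 8, 65, 74, 80, 92}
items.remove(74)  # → {3, 6, 8, 65, 80, 92}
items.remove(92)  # {3, 6, 8, 65, 80}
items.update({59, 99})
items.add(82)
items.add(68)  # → {3, 6, 8, 59, 65, 68, 80, 82, 99}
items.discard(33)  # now {3, 6, 8, 59, 65, 68, 80, 82, 99}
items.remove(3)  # {6, 8, 59, 65, 68, 80, 82, 99}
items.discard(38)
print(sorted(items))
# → [6, 8, 59, 65, 68, 80, 82, 99]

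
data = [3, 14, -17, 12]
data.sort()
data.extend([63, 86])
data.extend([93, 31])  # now [-17, 3, 12, 14, 63, 86, 93, 31]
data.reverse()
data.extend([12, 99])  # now [31, 93, 86, 63, 14, 12, 3, -17, 12, 99]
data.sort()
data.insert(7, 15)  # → [-17, 3, 12, 12, 14, 31, 63, 15, 86, 93, 99]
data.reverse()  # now [99, 93, 86, 15, 63, 31, 14, 12, 12, 3, -17]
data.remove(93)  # [99, 86, 15, 63, 31, 14, 12, 12, 3, -17]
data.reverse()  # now [-17, 3, 12, 12, 14, 31, 63, 15, 86, 99]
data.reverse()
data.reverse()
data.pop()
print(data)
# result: [-17, 3, 12, 12, 14, 31, 63, 15, 86]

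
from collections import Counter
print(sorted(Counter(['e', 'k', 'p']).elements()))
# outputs ['e', 'k', 'p']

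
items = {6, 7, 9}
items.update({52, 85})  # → {6, 7, 9, 52, 85}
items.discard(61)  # {6, 7, 9, 52, 85}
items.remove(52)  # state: {6, 7, 9, 85}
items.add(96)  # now {6, 7, 9, 85, 96}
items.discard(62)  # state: {6, 7, 9, 85, 96}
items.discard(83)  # {6, 7, 9, 85, 96}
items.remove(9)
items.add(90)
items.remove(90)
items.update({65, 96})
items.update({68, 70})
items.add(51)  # {6, 7, 51, 65, 68, 70, 85, 96}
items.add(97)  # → {6, 7, 51, 65, 68, 70, 85, 96, 97}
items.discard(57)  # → {6, 7, 51, 65, 68, 70, 85, 96, 97}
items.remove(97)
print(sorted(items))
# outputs [6, 7, 51, 65, 68, 70, 85, 96]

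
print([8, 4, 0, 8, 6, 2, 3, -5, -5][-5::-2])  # [6, 0, 8]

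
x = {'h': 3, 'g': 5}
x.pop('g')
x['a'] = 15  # {'h': 3, 'a': 15}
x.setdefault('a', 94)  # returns 15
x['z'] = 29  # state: {'h': 3, 'a': 15, 'z': 29}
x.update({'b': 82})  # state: {'h': 3, 'a': 15, 'z': 29, 'b': 82}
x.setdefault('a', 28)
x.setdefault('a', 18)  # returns 15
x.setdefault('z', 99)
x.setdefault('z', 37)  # 29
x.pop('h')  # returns 3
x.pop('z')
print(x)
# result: {'a': 15, 'b': 82}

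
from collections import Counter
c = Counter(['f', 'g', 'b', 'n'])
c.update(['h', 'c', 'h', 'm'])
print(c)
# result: Counter({'h': 2, 'f': 1, 'g': 1, 'b': 1, 'n': 1, 'c': 1, 'm': 1})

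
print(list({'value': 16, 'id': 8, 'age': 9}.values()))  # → [16, 8, 9]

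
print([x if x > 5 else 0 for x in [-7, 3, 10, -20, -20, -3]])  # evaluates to [0, 0, 10, 0, 0, 0]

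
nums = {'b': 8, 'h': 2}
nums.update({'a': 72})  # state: {'b': 8, 'h': 2, 'a': 72}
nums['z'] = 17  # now {'b': 8, 'h': 2, 'a': 72, 'z': 17}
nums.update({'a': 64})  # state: {'b': 8, 'h': 2, 'a': 64, 'z': 17}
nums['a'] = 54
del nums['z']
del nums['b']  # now {'h': 2, 'a': 54}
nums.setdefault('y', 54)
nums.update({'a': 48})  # {'h': 2, 'a': 48, 'y': 54}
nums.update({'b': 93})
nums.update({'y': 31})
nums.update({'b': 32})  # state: {'h': 2, 'a': 48, 'y': 31, 'b': 32}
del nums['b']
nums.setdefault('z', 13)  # 13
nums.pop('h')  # 2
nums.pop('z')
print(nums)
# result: {'a': 48, 'y': 31}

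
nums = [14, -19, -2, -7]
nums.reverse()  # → [-7, -2, -19, 14]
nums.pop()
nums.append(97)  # [-7, -2, -19, 97]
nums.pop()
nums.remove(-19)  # [-7, -2]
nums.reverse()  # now [-2, -7]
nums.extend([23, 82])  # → [-2, -7, 23, 82]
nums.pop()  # 82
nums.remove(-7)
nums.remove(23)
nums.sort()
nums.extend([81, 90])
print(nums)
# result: [-2, 81, 90]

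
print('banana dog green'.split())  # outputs ['banana', 'dog', 'green']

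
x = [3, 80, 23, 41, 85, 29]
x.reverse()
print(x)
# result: [29, 85, 41, 23, 80, 3]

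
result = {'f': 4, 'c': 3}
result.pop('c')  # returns 3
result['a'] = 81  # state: {'f': 4, 'a': 81}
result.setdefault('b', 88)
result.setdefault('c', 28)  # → 28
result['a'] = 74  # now {'f': 4, 'a': 74, 'b': 88, 'c': 28}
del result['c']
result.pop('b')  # 88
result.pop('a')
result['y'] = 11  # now {'f': 4, 'y': 11}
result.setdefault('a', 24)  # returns 24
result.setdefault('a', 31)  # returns 24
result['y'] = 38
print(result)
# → {'f': 4, 'y': 38, 'a': 24}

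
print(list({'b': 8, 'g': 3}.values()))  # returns [8, 3]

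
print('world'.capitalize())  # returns World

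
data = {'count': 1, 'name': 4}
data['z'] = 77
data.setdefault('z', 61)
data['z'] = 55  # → {'count': 1, 'name': 4, 'z': 55}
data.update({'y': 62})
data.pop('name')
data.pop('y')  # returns 62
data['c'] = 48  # {'count': 1, 'z': 55, 'c': 48}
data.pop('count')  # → 1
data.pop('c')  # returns 48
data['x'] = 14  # {'z': 55, 'x': 14}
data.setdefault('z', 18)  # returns 55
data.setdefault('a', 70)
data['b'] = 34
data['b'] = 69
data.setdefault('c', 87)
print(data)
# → {'z': 55, 'x': 14, 'a': 70, 'b': 69, 'c': 87}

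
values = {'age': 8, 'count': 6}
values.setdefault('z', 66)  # 66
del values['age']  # {'count': 6, 'z': 66}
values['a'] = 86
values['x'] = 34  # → {'count': 6, 'z': 66, 'a': 86, 'x': 34}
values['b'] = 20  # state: {'count': 6, 'z': 66, 'a': 86, 'x': 34, 'b': 20}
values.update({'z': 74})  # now {'count': 6, 'z': 74, 'a': 86, 'x': 34, 'b': 20}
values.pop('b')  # 20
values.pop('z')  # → 74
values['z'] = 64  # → {'count': 6, 'a': 86, 'x': 34, 'z': 64}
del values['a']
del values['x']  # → {'count': 6, 'z': 64}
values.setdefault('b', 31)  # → 31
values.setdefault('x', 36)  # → 36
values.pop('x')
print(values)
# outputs {'count': 6, 'z': 64, 'b': 31}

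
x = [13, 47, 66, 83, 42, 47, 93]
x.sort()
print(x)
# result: [13, 42, 47, 47, 66, 83, 93]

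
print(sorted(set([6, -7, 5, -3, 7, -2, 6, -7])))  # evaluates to [-7, -3, -2, 5, 6, 7]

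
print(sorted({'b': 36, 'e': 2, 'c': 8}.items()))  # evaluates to [('b', 36), ('c', 8), ('e', 2)]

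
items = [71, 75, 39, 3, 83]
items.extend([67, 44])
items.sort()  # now [3, 39, 44, 67, 71, 75, 83]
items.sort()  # [3, 39, 44, 67, 71, 75, 83]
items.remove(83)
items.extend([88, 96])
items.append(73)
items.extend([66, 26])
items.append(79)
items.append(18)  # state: [3, 39, 44, 67, 71, 75, 88, 96, 73, 66, 26, 79, 18]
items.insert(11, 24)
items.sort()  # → [3, 18, 24, 26, 39, 44, 66, 67, 71, 73, 75, 79, 88, 96]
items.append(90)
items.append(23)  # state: [3, 18, 24, 26, 39, 44, 66, 67, 71, 73, 75, 79, 88, 96, 90, 23]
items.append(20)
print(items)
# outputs [3, 18, 24, 26, 39, 44, 66, 67, 71, 73, 75, 79, 88, 96, 90, 23, 20]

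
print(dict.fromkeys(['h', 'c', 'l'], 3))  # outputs {'h': 3, 'c': 3, 'l': 3}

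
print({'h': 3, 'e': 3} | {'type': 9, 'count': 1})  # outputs {'h': 3, 'e': 3, 'type': 9, 'count': 1}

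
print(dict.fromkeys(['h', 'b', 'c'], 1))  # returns {'h': 1, 'b': 1, 'c': 1}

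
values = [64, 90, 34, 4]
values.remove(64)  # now [90, 34, 4]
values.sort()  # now [4, 34, 90]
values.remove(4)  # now [34, 90]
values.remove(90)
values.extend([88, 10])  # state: [34, 88, 10]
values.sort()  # [10, 34, 88]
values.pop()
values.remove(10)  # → [34]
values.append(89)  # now [34, 89]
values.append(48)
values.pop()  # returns 48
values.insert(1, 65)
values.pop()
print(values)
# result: [34, 65]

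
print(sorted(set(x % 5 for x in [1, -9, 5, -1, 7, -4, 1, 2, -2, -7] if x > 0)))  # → [0, 1, 2]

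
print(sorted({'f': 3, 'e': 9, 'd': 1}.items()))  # [('d', 1), ('e', 9), ('f', 3)]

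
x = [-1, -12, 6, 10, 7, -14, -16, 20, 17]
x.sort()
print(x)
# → [-16, -14, -12, -1, 6, 7, 10, 17, 20]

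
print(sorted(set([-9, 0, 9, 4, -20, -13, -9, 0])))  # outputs [-20, -13, -9, 0, 4, 9]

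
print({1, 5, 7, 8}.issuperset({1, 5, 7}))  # True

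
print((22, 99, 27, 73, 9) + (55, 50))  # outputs (22, 99, 27, 73, 9, 55, 50)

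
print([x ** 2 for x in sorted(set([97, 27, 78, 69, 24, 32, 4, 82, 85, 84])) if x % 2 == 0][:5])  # [16, 576, 1024, 6084, 6724]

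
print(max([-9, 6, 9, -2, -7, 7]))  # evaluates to 9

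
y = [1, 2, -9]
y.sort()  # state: [-9, 1, 2]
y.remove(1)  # [-9, 2]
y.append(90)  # [-9, 2, 90]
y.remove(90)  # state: [-9, 2]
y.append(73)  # [-9, 2, 73]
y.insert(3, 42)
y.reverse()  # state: [42, 73, 2, -9]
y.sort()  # [-9, 2, 42, 73]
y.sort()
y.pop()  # 73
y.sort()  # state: [-9, 2, 42]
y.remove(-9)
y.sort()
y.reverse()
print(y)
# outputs [42, 2]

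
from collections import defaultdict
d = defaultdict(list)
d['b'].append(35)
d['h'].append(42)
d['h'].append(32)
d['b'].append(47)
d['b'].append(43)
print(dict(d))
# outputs {'b': [35, 47, 43], 'h': [42, 32]}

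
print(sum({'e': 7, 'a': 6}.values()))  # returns 13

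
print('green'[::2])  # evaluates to gen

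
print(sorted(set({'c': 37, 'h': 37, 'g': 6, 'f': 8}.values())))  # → [6, 8, 37]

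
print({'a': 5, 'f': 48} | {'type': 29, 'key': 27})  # {'a': 5, 'f': 48, 'type': 29, 'key': 27}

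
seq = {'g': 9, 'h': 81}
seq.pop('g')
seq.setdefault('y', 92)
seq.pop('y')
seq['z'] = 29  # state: {'h': 81, 'z': 29}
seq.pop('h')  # 81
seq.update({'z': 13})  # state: {'z': 13}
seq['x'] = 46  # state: {'z': 13, 'x': 46}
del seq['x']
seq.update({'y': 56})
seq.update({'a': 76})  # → {'z': 13, 'y': 56, 'a': 76}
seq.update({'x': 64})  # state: {'z': 13, 'y': 56, 'a': 76, 'x': 64}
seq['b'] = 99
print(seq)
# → {'z': 13, 'y': 56, 'a': 76, 'x': 64, 'b': 99}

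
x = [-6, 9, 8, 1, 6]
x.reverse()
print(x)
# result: [6, 1, 8, 9, -6]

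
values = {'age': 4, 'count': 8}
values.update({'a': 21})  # {'age': 4, 'count': 8, 'a': 21}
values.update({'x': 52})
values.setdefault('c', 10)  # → 10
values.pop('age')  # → 4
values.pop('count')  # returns 8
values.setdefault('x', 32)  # 52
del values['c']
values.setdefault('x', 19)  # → 52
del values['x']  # {'a': 21}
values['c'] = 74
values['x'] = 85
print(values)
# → {'a': 21, 'c': 74, 'x': 85}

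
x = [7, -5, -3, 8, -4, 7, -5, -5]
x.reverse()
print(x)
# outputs [-5, -5, 7, -4, 8, -3, -5, 7]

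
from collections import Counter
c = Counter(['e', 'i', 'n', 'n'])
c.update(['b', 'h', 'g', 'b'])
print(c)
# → Counter({'n': 2, 'b': 2, 'e': 1, 'i': 1, 'h': 1, 'g': 1})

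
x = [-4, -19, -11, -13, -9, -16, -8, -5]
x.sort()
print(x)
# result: [-19, -16, -13, -11, -9, -8, -5, -4]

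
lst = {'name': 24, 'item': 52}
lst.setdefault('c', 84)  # 84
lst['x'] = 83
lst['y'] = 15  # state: {'name': 24, 'item': 52, 'c': 84, 'x': 83, 'y': 15}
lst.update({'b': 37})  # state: {'name': 24, 'item': 52, 'c': 84, 'x': 83, 'y': 15, 'b': 37}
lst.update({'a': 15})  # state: {'name': 24, 'item': 52, 'c': 84, 'x': 83, 'y': 15, 'b': 37, 'a': 15}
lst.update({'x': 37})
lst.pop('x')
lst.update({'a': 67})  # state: {'name': 24, 'item': 52, 'c': 84, 'y': 15, 'b': 37, 'a': 67}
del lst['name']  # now {'item': 52, 'c': 84, 'y': 15, 'b': 37, 'a': 67}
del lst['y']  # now {'item': 52, 'c': 84, 'b': 37, 'a': 67}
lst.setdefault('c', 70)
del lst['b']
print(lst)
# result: {'item': 52, 'c': 84, 'a': 67}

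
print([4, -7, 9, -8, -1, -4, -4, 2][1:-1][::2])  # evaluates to [-7, -8, -4]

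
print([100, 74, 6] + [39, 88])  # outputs [100, 74, 6, 39, 88]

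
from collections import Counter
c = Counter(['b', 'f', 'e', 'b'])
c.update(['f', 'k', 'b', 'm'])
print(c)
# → Counter({'b': 3, 'f': 2, 'e': 1, 'k': 1, 'm': 1})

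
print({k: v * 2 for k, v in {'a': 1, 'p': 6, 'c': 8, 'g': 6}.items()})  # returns {'a': 2, 'p': 12, 'c': 16, 'g': 12}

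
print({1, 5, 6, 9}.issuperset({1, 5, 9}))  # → True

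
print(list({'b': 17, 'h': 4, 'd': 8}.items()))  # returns [('b', 17), ('h', 4), ('d', 8)]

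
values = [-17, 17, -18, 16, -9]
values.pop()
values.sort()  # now [-18, -17, 16, 17]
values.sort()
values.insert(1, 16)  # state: [-18, 16, -17, 16, 17]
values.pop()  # 17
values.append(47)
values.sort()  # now [-18, -17, 16, 16, 47]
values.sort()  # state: [-18, -17, 16, 16, 47]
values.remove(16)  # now [-18, -17, 16, 47]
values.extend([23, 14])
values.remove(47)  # [-18, -17, 16, 23, 14]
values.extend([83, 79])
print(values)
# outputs [-18, -17, 16, 23, 14, 83, 79]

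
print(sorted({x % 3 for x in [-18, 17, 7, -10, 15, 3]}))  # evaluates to [0, 1, 2]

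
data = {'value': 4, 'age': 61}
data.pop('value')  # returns 4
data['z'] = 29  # {'age': 61, 'z': 29}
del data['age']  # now {'z': 29}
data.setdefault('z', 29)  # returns 29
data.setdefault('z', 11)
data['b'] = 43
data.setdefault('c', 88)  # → 88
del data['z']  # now {'b': 43, 'c': 88}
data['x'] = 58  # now {'b': 43, 'c': 88, 'x': 58}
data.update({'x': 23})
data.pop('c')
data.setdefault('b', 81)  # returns 43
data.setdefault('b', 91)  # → 43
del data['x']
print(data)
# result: {'b': 43}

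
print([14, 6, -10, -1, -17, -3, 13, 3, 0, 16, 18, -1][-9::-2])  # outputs [-1, 6]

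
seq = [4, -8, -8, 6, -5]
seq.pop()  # -5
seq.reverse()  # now [6, -8, -8, 4]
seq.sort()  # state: [-8, -8, 4, 6]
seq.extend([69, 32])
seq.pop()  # 32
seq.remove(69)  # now [-8, -8, 4, 6]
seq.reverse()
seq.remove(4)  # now [6, -8, -8]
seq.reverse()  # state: [-8, -8, 6]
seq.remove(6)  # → [-8, -8]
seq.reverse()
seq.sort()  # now [-8, -8]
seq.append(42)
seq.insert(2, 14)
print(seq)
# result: [-8, -8, 14, 42]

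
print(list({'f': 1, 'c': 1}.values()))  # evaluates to [1, 1]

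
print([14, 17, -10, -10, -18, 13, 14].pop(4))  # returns -18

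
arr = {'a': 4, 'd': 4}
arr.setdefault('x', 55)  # 55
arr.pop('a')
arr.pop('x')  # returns 55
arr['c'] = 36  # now {'d': 4, 'c': 36}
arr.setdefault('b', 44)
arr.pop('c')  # 36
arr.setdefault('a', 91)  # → 91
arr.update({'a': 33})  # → {'d': 4, 'b': 44, 'a': 33}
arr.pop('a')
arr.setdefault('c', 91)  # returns 91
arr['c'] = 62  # {'d': 4, 'b': 44, 'c': 62}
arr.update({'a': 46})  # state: {'d': 4, 'b': 44, 'c': 62, 'a': 46}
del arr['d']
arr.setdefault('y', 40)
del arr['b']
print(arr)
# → {'c': 62, 'a': 46, 'y': 40}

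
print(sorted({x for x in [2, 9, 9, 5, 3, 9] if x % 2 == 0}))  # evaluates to [2]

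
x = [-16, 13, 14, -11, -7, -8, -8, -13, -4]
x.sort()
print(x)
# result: [-16, -13, -11, -8, -8, -7, -4, 13, 14]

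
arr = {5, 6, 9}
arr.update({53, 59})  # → {5, 6, 9, 53, 59}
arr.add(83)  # {5, 6, 9, 53, 59, 83}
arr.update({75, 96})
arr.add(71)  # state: {5, 6, 9, 53, 59, 71, 75, 83, 96}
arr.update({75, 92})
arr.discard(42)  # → {5, 6, 9, 53, 59, 71, 75, 83, 92, 96}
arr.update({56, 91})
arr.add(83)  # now {5, 6, 9, 53, 56, 59, 71, 75, 83, 91, 92, 96}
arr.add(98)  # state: {5, 6, 9, 53, 56, 59, 71, 75, 83, 91, 92, 96, 98}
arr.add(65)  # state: {5, 6, 9, 53, 56, 59, 65, 71, 75, 83, 91, 92, 96, 98}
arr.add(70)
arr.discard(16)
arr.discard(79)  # {5, 6, 9, 53, 56, 59, 65, 70, 71, 75, 83, 91, 92, 96, 98}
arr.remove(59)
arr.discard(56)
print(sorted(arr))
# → [5, 6, 9, 53, 65, 70, 71, 75, 83, 91, 92, 96, 98]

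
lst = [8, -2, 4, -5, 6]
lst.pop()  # 6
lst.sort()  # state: [-5, -2, 4, 8]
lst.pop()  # 8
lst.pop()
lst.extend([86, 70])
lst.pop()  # 70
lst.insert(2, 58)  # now [-5, -2, 58, 86]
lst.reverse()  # [86, 58, -2, -5]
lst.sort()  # [-5, -2, 58, 86]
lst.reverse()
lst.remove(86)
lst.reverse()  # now [-5, -2, 58]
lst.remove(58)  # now [-5, -2]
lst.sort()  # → [-5, -2]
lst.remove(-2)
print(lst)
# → [-5]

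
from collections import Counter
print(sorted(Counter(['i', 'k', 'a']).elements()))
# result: ['a', 'i', 'k']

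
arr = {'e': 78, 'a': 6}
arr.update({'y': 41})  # {'e': 78, 'a': 6, 'y': 41}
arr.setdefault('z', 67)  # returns 67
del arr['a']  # {'e': 78, 'y': 41, 'z': 67}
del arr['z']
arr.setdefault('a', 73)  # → 73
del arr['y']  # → {'e': 78, 'a': 73}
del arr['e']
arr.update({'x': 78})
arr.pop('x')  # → 78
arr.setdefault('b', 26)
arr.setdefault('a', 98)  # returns 73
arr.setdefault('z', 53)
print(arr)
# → {'a': 73, 'b': 26, 'z': 53}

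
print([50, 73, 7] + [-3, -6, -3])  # [50, 73, 7, -3, -6, -3]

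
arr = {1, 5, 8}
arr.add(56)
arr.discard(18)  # {1, 5, 8, 56}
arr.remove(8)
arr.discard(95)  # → {1, 5, 56}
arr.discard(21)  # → {1, 5, 56}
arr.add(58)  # {1, 5, 56, 58}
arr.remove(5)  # {1, 56, 58}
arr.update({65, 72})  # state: {1, 56, 58, 65, 72}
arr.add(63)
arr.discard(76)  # {1, 56, 58, 63, 65, 72}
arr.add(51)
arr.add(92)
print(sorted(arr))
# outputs [1, 51, 56, 58, 63, 65, 72, 92]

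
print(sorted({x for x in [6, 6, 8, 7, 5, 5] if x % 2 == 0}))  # [6, 8]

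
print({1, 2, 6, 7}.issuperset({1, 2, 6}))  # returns True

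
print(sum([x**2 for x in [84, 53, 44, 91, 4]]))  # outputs 20098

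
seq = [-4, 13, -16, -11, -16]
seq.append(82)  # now [-4, 13, -16, -11, -16, 82]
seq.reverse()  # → [82, -16, -11, -16, 13, -4]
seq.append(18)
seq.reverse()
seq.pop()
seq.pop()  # -16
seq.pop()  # -11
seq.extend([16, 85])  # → [18, -4, 13, -16, 16, 85]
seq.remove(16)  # [18, -4, 13, -16, 85]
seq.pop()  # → 85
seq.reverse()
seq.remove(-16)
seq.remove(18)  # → [13, -4]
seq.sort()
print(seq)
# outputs [-4, 13]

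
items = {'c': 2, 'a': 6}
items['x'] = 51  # {'c': 2, 'a': 6, 'x': 51}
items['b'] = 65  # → {'c': 2, 'a': 6, 'x': 51, 'b': 65}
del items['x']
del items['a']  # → {'c': 2, 'b': 65}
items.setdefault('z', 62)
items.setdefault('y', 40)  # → 40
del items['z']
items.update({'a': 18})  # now {'c': 2, 'b': 65, 'y': 40, 'a': 18}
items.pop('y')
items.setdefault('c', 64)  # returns 2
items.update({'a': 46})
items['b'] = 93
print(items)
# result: {'c': 2, 'b': 93, 'a': 46}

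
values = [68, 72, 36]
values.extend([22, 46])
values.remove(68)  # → [72, 36, 22, 46]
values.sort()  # [22, 36, 46, 72]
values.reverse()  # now [72, 46, 36, 22]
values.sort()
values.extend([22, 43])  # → [22, 36, 46, 72, 22, 43]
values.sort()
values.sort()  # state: [22, 22, 36, 43, 46, 72]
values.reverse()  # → [72, 46, 43, 36, 22, 22]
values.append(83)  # [72, 46, 43, 36, 22, 22, 83]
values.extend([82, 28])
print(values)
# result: [72, 46, 43, 36, 22, 22, 83, 82, 28]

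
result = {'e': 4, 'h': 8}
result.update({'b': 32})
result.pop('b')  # 32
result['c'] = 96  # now {'e': 4, 'h': 8, 'c': 96}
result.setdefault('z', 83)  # 83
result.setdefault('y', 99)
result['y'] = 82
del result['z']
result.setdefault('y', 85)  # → 82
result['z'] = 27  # {'e': 4, 'h': 8, 'c': 96, 'y': 82, 'z': 27}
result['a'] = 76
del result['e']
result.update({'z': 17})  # {'h': 8, 'c': 96, 'y': 82, 'z': 17, 'a': 76}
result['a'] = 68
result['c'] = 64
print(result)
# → {'h': 8, 'c': 64, 'y': 82, 'z': 17, 'a': 68}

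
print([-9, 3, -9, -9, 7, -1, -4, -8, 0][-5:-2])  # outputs [7, -1, -4]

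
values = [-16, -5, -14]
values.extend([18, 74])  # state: [-16, -5, -14, 18, 74]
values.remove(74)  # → [-16, -5, -14, 18]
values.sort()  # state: [-16, -14, -5, 18]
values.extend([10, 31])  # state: [-16, -14, -5, 18, 10, 31]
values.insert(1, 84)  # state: [-16, 84, -14, -5, 18, 10, 31]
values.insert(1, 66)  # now [-16, 66, 84, -14, -5, 18, 10, 31]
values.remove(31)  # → [-16, 66, 84, -14, -5, 18, 10]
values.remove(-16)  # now [66, 84, -14, -5, 18, 10]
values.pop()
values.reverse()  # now [18, -5, -14, 84, 66]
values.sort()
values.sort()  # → [-14, -5, 18, 66, 84]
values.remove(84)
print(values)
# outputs [-14, -5, 18, 66]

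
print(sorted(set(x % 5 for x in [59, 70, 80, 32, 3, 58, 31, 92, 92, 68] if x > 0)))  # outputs [0, 1, 2, 3, 4]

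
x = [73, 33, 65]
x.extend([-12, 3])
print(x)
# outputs [73, 33, 65, -12, 3]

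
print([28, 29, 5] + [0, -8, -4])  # [28, 29, 5, 0, -8, -4]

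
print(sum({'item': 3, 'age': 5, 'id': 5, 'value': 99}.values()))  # 112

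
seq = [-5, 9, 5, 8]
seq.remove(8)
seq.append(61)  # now [-5, 9, 5, 61]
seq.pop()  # 61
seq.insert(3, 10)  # [-5, 9, 5, 10]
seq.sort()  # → [-5, 5, 9, 10]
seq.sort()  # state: [-5, 5, 9, 10]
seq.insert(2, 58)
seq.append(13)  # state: [-5, 5, 58, 9, 10, 13]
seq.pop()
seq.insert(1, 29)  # [-5, 29, 5, 58, 9, 10]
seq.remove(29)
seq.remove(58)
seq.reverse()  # [10, 9, 5, -5]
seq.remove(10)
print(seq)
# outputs [9, 5, -5]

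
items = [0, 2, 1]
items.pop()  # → 1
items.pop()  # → 2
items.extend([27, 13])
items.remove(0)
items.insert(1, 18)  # [27, 18, 13]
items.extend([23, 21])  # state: [27, 18, 13, 23, 21]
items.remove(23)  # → [27, 18, 13, 21]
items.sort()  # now [13, 18, 21, 27]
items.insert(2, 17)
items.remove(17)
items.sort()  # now [13, 18, 21, 27]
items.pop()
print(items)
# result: [13, 18, 21]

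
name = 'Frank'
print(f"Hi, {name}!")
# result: Hi, Frank!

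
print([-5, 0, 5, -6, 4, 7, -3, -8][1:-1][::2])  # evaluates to [0, -6, 7]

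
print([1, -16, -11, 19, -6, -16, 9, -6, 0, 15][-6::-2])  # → [-6, -11, 1]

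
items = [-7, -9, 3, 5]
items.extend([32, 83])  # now [-7, -9, 3, 5, 32, 83]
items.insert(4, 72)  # [-7, -9, 3, 5, 72, 32, 83]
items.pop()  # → 83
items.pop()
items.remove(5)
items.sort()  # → [-9, -7, 3, 72]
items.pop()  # 72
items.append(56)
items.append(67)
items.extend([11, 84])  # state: [-9, -7, 3, 56, 67, 11, 84]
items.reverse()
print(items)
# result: [84, 11, 67, 56, 3, -7, -9]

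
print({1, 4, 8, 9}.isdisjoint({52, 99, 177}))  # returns True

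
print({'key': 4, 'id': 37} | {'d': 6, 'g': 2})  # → {'key': 4, 'id': 37, 'd': 6, 'g': 2}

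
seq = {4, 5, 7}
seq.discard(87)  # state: {4, 5, 7}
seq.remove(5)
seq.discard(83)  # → {4, 7}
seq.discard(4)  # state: {7}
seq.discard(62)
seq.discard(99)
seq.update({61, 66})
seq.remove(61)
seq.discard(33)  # {7, 66}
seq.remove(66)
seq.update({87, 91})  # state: {7, 87, 91}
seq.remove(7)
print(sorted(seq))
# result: [87, 91]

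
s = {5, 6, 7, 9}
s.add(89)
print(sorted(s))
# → [5, 6, 7, 9, 89]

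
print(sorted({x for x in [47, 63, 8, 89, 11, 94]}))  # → [8, 11, 47, 63, 89, 94]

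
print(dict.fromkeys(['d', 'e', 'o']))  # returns {'d': None, 'e': None, 'o': None}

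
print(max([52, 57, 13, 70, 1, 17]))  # 70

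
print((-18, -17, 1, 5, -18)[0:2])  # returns (-18, -17)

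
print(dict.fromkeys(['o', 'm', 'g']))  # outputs {'o': None, 'm': None, 'g': None}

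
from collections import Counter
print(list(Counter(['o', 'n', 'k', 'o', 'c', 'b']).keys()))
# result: ['o', 'n', 'k', 'c', 'b']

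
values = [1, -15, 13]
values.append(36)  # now [1, -15, 13, 36]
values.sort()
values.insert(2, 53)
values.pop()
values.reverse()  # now [13, 53, 1, -15]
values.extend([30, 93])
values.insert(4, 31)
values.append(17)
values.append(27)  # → [13, 53, 1, -15, 31, 30, 93, 17, 27]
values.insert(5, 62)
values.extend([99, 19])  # [13, 53, 1, -15, 31, 62, 30, 93, 17, 27, 99, 19]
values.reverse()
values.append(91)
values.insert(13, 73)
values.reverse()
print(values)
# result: [73, 91, 13, 53, 1, -15, 31, 62, 30, 93, 17, 27, 99, 19]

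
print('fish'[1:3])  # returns is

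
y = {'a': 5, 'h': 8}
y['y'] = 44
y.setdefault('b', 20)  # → 20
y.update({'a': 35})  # {'a': 35, 'h': 8, 'y': 44, 'b': 20}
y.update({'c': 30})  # {'a': 35, 'h': 8, 'y': 44, 'b': 20, 'c': 30}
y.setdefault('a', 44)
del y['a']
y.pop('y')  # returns 44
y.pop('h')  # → 8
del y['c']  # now {'b': 20}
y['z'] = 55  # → {'b': 20, 'z': 55}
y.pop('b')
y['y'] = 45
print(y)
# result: {'z': 55, 'y': 45}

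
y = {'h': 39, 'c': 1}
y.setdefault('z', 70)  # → 70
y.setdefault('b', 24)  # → 24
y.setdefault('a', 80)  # 80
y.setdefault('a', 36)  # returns 80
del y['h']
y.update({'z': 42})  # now {'c': 1, 'z': 42, 'b': 24, 'a': 80}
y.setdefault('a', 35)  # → 80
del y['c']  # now {'z': 42, 'b': 24, 'a': 80}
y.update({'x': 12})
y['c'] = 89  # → {'z': 42, 'b': 24, 'a': 80, 'x': 12, 'c': 89}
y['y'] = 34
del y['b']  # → {'z': 42, 'a': 80, 'x': 12, 'c': 89, 'y': 34}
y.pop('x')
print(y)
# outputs {'z': 42, 'a': 80, 'c': 89, 'y': 34}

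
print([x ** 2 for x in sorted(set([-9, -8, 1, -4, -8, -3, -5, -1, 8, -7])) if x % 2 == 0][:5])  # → [64, 16, 64]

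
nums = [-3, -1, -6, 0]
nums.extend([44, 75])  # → [-3, -1, -6, 0, 44, 75]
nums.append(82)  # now [-3, -1, -6, 0, 44, 75, 82]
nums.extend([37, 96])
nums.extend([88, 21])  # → [-3, -1, -6, 0, 44, 75, 82, 37, 96, 88, 21]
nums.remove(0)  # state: [-3, -1, -6, 44, 75, 82, 37, 96, 88, 21]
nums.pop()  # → 21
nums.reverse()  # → [88, 96, 37, 82, 75, 44, -6, -1, -3]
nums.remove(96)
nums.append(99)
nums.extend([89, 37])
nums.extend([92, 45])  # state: [88, 37, 82, 75, 44, -6, -1, -3, 99, 89, 37, 92, 45]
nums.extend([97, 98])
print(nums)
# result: [88, 37, 82, 75, 44, -6, -1, -3, 99, 89, 37, 92, 45, 97, 98]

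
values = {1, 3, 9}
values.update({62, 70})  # {1, 3, 9, 62, 70}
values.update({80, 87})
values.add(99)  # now {1, 3, 9, 62, 70, 80, 87, 99}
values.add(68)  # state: {1, 3, 9, 62, 68, 70, 80, 87, 99}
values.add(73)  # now {1, 3, 9, 62, 68, 70, 73, 80, 87, 99}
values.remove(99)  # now {1, 3, 9, 62, 68, 70, 73, 80, 87}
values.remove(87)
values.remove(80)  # {1, 3, 9, 62, 68, 70, 73}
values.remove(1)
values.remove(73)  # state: {3, 9, 62, 68, 70}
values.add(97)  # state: {3, 9, 62, 68, 70, 97}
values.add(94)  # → {3, 9, 62, 68, 70, 94, 97}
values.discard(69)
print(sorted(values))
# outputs [3, 9, 62, 68, 70, 94, 97]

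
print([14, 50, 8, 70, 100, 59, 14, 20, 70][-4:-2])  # [59, 14]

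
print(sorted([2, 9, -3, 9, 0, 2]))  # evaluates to [-3, 0, 2, 2, 9, 9]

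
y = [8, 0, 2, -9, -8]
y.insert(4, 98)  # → [8, 0, 2, -9, 98, -8]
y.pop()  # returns -8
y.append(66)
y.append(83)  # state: [8, 0, 2, -9, 98, 66, 83]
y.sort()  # [-9, 0, 2, 8, 66, 83, 98]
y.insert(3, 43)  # [-9, 0, 2, 43, 8, 66, 83, 98]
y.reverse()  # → [98, 83, 66, 8, 43, 2, 0, -9]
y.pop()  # -9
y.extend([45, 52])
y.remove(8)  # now [98, 83, 66, 43, 2, 0, 45, 52]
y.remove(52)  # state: [98, 83, 66, 43, 2, 0, 45]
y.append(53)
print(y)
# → [98, 83, 66, 43, 2, 0, 45, 53]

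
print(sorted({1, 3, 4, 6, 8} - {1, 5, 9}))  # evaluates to [3, 4, 6, 8]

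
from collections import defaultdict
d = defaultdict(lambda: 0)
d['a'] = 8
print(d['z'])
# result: 0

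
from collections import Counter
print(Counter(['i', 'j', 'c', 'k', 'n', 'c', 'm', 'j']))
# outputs Counter({'j': 2, 'c': 2, 'i': 1, 'k': 1, 'n': 1, 'm': 1})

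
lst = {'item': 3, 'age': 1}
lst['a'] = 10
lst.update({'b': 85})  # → {'item': 3, 'age': 1, 'a': 10, 'b': 85}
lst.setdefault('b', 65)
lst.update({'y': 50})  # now {'item': 3, 'age': 1, 'a': 10, 'b': 85, 'y': 50}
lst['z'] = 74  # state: {'item': 3, 'age': 1, 'a': 10, 'b': 85, 'y': 50, 'z': 74}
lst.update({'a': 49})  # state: {'item': 3, 'age': 1, 'a': 49, 'b': 85, 'y': 50, 'z': 74}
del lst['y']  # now {'item': 3, 'age': 1, 'a': 49, 'b': 85, 'z': 74}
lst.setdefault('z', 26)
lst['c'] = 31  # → {'item': 3, 'age': 1, 'a': 49, 'b': 85, 'z': 74, 'c': 31}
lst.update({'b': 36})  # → {'item': 3, 'age': 1, 'a': 49, 'b': 36, 'z': 74, 'c': 31}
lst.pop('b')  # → 36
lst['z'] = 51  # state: {'item': 3, 'age': 1, 'a': 49, 'z': 51, 'c': 31}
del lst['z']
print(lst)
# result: {'item': 3, 'age': 1, 'a': 49, 'c': 31}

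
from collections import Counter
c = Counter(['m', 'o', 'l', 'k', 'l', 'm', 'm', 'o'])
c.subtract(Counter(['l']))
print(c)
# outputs Counter({'m': 3, 'o': 2, 'l': 1, 'k': 1})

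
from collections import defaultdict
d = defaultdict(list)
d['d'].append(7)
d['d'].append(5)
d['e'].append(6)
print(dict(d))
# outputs {'d': [7, 5], 'e': [6]}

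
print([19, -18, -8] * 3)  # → [19, -18, -8, 19, -18, -8, 19, -18, -8]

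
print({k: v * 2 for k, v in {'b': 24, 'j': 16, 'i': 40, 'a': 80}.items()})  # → {'b': 48, 'j': 32, 'i': 80, 'a': 160}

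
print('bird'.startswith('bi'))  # True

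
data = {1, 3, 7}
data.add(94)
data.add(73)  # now {1, 3, 7, 73, 94}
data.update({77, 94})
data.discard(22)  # {1, 3, 7, 73, 77, 94}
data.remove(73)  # {1, 3, 7, 77, 94}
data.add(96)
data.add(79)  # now {1, 3, 7, 77, 79, 94, 96}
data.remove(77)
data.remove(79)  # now {1, 3, 7, 94, 96}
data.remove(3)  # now {1, 7, 94, 96}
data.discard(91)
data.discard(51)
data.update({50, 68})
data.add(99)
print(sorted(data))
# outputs [1, 7, 50, 68, 94, 96, 99]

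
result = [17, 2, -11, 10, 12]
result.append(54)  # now [17, 2, -11, 10, 12, 54]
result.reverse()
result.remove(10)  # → [54, 12, -11, 2, 17]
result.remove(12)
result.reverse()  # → [17, 2, -11, 54]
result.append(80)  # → [17, 2, -11, 54, 80]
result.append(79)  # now [17, 2, -11, 54, 80, 79]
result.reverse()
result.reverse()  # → [17, 2, -11, 54, 80, 79]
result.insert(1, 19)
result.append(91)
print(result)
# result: [17, 19, 2, -11, 54, 80, 79, 91]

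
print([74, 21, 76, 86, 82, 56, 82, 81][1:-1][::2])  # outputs [21, 86, 56]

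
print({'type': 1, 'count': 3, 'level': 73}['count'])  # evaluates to 3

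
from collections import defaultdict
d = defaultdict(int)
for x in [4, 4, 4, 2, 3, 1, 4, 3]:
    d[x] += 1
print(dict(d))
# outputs {4: 4, 2: 1, 3: 2, 1: 1}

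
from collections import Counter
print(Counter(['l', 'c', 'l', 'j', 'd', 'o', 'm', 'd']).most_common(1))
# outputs [('l', 2)]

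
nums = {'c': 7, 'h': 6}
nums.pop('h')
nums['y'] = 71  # {'c': 7, 'y': 71}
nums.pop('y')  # 71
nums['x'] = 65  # {'c': 7, 'x': 65}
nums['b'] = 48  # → {'c': 7, 'x': 65, 'b': 48}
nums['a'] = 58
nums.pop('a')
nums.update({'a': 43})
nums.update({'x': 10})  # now {'c': 7, 'x': 10, 'b': 48, 'a': 43}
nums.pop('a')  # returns 43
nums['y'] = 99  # {'c': 7, 'x': 10, 'b': 48, 'y': 99}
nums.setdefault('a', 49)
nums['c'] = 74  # {'c': 74, 'x': 10, 'b': 48, 'y': 99, 'a': 49}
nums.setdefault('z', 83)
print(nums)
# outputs {'c': 74, 'x': 10, 'b': 48, 'y': 99, 'a': 49, 'z': 83}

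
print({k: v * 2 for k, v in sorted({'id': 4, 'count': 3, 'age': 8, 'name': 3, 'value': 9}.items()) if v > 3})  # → {'age': 16, 'id': 8, 'value': 18}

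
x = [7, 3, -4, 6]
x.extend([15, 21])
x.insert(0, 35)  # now [35, 7, 3, -4, 6, 15, 21]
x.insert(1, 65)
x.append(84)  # [35, 65, 7, 3, -4, 6, 15, 21, 84]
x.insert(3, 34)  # [35, 65, 7, 34, 3, -4, 6, 15, 21, 84]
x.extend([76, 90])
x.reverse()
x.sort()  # [-4, 3, 6, 7, 15, 21, 34, 35, 65, 76, 84, 90]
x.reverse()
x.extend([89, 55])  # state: [90, 84, 76, 65, 35, 34, 21, 15, 7, 6, 3, -4, 89, 55]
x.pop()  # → 55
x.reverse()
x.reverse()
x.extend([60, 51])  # [90, 84, 76, 65, 35, 34, 21, 15, 7, 6, 3, -4, 89, 60, 51]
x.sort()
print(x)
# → [-4, 3, 6, 7, 15, 21, 34, 35, 51, 60, 65, 76, 84, 89, 90]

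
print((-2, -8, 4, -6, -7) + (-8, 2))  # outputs (-2, -8, 4, -6, -7, -8, 2)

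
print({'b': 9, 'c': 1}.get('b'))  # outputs 9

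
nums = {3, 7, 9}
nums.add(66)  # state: {3, 7, 9, 66}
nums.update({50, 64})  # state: {3, 7, 9, 50, 64, 66}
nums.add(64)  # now {3, 7, 9, 50, 64, 66}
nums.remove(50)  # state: {3, 7, 9, 64, 66}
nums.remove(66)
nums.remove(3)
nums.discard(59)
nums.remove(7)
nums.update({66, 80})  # {9, 64, 66, 80}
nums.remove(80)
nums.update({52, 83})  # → {9, 52, 64, 66, 83}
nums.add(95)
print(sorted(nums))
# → [9, 52, 64, 66, 83, 95]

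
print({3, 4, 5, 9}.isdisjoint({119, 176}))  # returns True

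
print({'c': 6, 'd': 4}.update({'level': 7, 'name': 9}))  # None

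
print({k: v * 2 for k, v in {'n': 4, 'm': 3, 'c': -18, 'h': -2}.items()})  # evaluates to {'n': 8, 'm': 6, 'c': -36, 'h': -4}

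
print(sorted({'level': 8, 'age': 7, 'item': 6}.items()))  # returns [('age', 7), ('item', 6), ('level', 8)]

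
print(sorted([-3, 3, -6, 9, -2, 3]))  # [-6, -3, -2, 3, 3, 9]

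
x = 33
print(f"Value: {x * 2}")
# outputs Value: 66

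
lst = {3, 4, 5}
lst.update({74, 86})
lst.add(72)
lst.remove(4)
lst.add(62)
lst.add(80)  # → {3, 5, 62, 72, 74, 80, 86}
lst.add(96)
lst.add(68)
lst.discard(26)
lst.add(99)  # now {3, 5, 62, 68, 72, 74, 80, 86, 96, 99}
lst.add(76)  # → {3, 5, 62, 68, 72, 74, 76, 80, 86, 96, 99}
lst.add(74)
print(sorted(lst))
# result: [3, 5, 62, 68, 72, 74, 76, 80, 86, 96, 99]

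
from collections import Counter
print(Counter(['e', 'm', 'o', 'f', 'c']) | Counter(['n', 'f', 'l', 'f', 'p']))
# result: Counter({'f': 2, 'e': 1, 'm': 1, 'o': 1, 'c': 1, 'n': 1, 'l': 1, 'p': 1})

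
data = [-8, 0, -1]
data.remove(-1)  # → [-8, 0]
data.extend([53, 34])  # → [-8, 0, 53, 34]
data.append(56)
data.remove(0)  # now [-8, 53, 34, 56]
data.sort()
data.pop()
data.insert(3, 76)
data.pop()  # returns 76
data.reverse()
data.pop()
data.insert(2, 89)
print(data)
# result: [53, 34, 89]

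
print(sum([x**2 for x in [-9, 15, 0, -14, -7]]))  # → 551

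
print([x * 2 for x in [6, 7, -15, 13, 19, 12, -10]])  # [12, 14, -30, 26, 38, 24, -20]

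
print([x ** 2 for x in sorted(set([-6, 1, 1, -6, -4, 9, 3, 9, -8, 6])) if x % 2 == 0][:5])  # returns [64, 36, 16, 36]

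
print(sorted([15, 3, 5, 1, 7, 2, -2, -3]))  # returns [-3, -2, 1, 2, 3, 5, 7, 15]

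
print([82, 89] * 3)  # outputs [82, 89, 82, 89, 82, 89]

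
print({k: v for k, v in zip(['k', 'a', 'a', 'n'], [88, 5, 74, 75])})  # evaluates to {'k': 88, 'a': 74, 'n': 75}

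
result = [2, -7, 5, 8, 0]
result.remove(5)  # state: [2, -7, 8, 0]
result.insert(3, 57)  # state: [2, -7, 8, 57, 0]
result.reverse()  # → [0, 57, 8, -7, 2]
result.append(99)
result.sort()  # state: [-7, 0, 2, 8, 57, 99]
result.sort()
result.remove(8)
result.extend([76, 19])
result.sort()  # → [-7, 0, 2, 19, 57, 76, 99]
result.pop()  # 99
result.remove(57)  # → [-7, 0, 2, 19, 76]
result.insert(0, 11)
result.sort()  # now [-7, 0, 2, 11, 19, 76]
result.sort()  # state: [-7, 0, 2, 11, 19, 76]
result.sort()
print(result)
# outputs [-7, 0, 2, 11, 19, 76]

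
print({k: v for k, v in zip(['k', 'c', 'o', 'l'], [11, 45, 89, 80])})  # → {'k': 11, 'c': 45, 'o': 89, 'l': 80}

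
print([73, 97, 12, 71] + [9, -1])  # [73, 97, 12, 71, 9, -1]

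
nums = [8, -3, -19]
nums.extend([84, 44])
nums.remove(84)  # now [8, -3, -19, 44]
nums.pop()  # 44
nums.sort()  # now [-19, -3, 8]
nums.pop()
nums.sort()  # [-19, -3]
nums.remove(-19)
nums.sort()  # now [-3]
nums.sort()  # [-3]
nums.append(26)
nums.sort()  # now [-3, 26]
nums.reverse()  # [26, -3]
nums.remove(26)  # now [-3]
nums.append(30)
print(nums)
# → [-3, 30]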